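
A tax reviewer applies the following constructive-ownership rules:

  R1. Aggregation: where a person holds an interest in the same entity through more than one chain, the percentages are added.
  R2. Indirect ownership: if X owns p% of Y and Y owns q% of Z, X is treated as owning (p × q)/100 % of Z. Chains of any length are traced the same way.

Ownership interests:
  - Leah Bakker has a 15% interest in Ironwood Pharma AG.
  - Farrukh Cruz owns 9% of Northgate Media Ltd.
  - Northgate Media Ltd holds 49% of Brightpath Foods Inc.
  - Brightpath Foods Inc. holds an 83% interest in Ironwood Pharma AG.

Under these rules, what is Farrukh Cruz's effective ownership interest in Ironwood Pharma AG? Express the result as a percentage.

3.6603%

Chain via Northgate Media Ltd → Brightpath Foods Inc. (R2): 9% × 49% × 83% = 3.6603% of Ironwood Pharma AG.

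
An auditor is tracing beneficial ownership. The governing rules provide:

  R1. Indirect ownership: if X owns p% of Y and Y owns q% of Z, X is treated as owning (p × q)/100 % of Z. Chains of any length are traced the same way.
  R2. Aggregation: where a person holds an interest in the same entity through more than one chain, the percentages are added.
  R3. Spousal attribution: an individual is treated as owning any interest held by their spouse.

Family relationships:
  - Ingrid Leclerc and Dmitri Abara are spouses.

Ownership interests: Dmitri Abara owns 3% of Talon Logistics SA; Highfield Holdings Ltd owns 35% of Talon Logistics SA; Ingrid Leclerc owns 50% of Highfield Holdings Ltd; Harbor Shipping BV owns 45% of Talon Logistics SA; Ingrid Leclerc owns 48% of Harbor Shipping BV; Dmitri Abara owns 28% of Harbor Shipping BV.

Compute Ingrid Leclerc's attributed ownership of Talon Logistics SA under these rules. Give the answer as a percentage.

By spousal attribution (R3), Ingrid Leclerc is treated as also owning Dmitri Abara's interest in Harbor Shipping BV, giving 48% + 28% = 76%.
By spousal attribution (R3), Ingrid Leclerc is treated as owning Dmitri Abara's 3% interest in Talon Logistics SA.
Chain via Harbor Shipping BV (R1): 76% × 45% = 34.2% of Talon Logistics SA.
Chain via Highfield Holdings Ltd (R1): 50% × 35% = 17.5% of Talon Logistics SA.
Direct interest in Talon Logistics SA: 3%.
Aggregating (R2): 34.2% + 17.5% + 3% = 54.7%.

54.7%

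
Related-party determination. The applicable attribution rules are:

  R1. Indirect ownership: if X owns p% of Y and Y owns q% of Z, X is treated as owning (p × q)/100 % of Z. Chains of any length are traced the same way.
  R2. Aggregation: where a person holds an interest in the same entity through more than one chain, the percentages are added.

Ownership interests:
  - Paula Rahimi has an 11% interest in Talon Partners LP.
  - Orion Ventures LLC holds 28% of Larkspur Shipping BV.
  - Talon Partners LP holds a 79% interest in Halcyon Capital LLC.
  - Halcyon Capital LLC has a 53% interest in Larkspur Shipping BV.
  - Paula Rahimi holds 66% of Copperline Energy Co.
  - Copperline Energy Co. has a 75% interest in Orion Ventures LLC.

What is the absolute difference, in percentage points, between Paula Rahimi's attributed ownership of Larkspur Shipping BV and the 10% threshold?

Chain via Copperline Energy Co. → Orion Ventures LLC (R1): 66% × 75% × 28% = 13.86% of Larkspur Shipping BV.
Chain via Talon Partners LP → Halcyon Capital LLC (R1): 11% × 79% × 53% = 4.6057% of Larkspur Shipping BV.
Aggregating (R2): 13.86% + 4.6057% = 18.4657%.
18.4657% exceeds the 10% threshold by 8.4657 percentage points.

8.4657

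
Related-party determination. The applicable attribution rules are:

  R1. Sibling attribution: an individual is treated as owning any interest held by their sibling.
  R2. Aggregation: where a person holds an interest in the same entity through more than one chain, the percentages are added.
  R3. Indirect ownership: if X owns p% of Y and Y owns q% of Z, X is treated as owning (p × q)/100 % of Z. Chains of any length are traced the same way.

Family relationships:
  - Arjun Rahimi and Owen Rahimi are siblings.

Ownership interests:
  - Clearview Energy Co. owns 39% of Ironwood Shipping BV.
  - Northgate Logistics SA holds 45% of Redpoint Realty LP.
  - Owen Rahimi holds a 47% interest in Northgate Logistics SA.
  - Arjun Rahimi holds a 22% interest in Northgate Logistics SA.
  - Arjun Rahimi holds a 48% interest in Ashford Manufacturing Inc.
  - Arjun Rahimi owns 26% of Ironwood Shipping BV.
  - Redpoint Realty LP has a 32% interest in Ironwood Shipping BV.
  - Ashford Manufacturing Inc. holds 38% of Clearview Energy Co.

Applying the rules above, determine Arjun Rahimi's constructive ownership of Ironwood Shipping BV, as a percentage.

By sibling attribution (R1), Arjun Rahimi is treated as also owning Owen Rahimi's interest in Northgate Logistics SA, giving 22% + 47% = 69%.
Chain via Northgate Logistics SA → Redpoint Realty LP (R3): 69% × 45% × 32% = 9.936% of Ironwood Shipping BV.
Chain via Ashford Manufacturing Inc. → Clearview Energy Co. (R3): 48% × 38% × 39% = 7.1136% of Ironwood Shipping BV.
Direct interest in Ironwood Shipping BV: 26%.
Aggregating (R2): 9.936% + 7.1136% + 26% = 43.0496%.

43.0496%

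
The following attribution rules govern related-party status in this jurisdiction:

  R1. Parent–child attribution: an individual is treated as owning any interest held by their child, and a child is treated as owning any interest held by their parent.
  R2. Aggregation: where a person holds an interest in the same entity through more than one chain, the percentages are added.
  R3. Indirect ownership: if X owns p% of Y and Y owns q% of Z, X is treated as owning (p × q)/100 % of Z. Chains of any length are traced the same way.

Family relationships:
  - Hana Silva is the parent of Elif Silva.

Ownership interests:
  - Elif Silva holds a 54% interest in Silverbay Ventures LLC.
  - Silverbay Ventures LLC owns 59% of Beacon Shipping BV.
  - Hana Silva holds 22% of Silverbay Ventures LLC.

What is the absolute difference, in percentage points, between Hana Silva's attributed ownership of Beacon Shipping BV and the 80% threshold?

By parent–child attribution (R1), Hana Silva is treated as also owning Elif Silva's interest in Silverbay Ventures LLC, giving 22% + 54% = 76%.
Chain via Silverbay Ventures LLC (R3): 76% × 59% = 44.84% of Beacon Shipping BV.
44.84% falls short of the 80% threshold by 35.16 percentage points.

35.16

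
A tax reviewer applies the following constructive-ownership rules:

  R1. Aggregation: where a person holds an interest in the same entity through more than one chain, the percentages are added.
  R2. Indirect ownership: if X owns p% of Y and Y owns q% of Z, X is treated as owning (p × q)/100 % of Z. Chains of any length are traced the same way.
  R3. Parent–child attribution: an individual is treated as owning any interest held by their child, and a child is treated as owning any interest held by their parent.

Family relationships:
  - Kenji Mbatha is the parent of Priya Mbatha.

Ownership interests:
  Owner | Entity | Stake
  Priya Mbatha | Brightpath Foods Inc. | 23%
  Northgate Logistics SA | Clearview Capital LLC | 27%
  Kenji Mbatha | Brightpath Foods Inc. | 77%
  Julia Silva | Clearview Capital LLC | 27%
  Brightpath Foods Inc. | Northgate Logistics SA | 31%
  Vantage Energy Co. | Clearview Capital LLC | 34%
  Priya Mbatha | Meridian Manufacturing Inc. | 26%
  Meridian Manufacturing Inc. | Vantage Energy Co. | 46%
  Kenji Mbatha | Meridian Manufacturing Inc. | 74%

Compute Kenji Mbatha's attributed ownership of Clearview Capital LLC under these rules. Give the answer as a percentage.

24.01%

By parent–child attribution (R3), Kenji Mbatha is treated as also owning Priya Mbatha's interest in Brightpath Foods Inc, giving 77% + 23% = 100%.
By parent–child attribution (R3), Kenji Mbatha is treated as also owning Priya Mbatha's interest in Meridian Manufacturing Inc, giving 74% + 26% = 100%.
Chain via Brightpath Foods Inc. → Northgate Logistics SA (R2): 100% × 31% × 27% = 8.37% of Clearview Capital LLC.
Chain via Meridian Manufacturing Inc. → Vantage Energy Co. (R2): 100% × 46% × 34% = 15.64% of Clearview Capital LLC.
Aggregating (R1): 8.37% + 15.64% = 24.01%.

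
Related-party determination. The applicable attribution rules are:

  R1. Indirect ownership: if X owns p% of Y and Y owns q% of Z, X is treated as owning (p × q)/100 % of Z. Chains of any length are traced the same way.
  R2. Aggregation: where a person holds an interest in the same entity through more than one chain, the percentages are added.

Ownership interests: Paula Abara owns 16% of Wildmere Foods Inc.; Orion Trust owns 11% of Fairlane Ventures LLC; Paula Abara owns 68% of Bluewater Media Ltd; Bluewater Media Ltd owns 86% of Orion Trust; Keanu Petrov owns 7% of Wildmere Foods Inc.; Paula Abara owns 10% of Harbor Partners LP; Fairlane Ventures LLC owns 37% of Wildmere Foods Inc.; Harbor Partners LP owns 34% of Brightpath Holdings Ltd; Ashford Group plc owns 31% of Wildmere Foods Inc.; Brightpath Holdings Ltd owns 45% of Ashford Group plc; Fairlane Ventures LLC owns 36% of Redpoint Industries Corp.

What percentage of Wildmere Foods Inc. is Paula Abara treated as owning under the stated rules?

18.854436%

Chain via Harbor Partners LP → Brightpath Holdings Ltd → Ashford Group plc (R1): 10% × 34% × 45% × 31% = 0.4743% of Wildmere Foods Inc.
Chain via Bluewater Media Ltd → Orion Trust → Fairlane Ventures LLC (R1): 68% × 86% × 11% × 37% = 2.380136% of Wildmere Foods Inc.
Direct interest in Wildmere Foods Inc: 16%.
Aggregating (R2): 0.4743% + 2.380136% + 16% = 18.854436%.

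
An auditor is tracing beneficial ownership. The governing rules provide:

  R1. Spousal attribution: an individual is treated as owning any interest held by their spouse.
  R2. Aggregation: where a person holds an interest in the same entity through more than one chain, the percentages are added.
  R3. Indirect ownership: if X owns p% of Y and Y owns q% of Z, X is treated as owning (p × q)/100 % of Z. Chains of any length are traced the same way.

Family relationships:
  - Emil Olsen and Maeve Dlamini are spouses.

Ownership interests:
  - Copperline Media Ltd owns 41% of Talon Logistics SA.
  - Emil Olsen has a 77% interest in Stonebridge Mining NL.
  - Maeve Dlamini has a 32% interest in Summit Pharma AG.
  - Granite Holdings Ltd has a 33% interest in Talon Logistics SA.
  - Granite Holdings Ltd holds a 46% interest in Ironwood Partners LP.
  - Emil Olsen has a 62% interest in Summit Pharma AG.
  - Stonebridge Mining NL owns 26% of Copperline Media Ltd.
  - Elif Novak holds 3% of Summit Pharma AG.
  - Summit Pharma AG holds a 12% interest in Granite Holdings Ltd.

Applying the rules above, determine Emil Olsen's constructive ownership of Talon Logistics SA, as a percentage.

11.9306%

By spousal attribution (R1), Emil Olsen is treated as also owning Maeve Dlamini's interest in Summit Pharma AG, giving 62% + 32% = 94%.
Chain via Stonebridge Mining NL → Copperline Media Ltd (R3): 77% × 26% × 41% = 8.2082% of Talon Logistics SA.
Chain via Summit Pharma AG → Granite Holdings Ltd (R3): 94% × 12% × 33% = 3.7224% of Talon Logistics SA.
Aggregating (R2): 8.2082% + 3.7224% = 11.9306%.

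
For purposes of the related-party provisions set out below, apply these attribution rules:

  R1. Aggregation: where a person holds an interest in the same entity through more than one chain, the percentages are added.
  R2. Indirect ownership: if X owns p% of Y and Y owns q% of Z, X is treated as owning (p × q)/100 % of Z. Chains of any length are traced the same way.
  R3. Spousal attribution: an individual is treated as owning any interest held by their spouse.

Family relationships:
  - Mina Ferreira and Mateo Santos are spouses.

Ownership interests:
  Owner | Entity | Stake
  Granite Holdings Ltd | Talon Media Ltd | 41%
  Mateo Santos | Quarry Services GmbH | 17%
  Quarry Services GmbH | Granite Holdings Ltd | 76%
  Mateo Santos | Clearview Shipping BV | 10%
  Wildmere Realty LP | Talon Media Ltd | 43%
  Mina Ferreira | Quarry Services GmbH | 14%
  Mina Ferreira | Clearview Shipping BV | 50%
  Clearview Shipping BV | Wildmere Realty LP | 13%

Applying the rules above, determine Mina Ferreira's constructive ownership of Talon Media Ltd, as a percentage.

13.0136%

By spousal attribution (R3), Mina Ferreira is treated as also owning Mateo Santos's interest in Quarry Services GmbH, giving 14% + 17% = 31%.
By spousal attribution (R3), Mina Ferreira is treated as also owning Mateo Santos's interest in Clearview Shipping BV, giving 50% + 10% = 60%.
Chain via Quarry Services GmbH → Granite Holdings Ltd (R2): 31% × 76% × 41% = 9.6596% of Talon Media Ltd.
Chain via Clearview Shipping BV → Wildmere Realty LP (R2): 60% × 13% × 43% = 3.354% of Talon Media Ltd.
Aggregating (R1): 9.6596% + 3.354% = 13.0136%.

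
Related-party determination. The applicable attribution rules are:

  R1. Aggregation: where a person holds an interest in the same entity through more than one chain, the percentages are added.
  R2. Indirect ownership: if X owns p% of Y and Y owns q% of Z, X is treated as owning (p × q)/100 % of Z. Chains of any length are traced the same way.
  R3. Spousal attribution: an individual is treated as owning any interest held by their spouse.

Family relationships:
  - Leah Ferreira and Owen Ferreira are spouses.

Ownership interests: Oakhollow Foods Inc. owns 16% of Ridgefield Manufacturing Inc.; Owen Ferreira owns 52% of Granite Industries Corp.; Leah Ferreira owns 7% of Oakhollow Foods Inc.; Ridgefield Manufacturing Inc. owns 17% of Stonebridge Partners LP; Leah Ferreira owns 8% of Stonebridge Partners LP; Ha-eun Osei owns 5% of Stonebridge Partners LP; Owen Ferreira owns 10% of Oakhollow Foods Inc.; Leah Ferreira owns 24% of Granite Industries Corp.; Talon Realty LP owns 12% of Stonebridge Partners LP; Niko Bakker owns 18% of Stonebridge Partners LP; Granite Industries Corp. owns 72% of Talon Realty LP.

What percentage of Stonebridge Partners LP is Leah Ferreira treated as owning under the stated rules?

15.0288%

By spousal attribution (R3), Leah Ferreira is treated as also owning Owen Ferreira's interest in Granite Industries Corp, giving 24% + 52% = 76%.
By spousal attribution (R3), Leah Ferreira is treated as also owning Owen Ferreira's interest in Oakhollow Foods Inc, giving 7% + 10% = 17%.
Chain via Granite Industries Corp. → Talon Realty LP (R2): 76% × 72% × 12% = 6.5664% of Stonebridge Partners LP.
Chain via Oakhollow Foods Inc. → Ridgefield Manufacturing Inc. (R2): 17% × 16% × 17% = 0.4624% of Stonebridge Partners LP.
Direct interest in Stonebridge Partners LP: 8%.
Aggregating (R1): 6.5664% + 0.4624% + 8% = 15.0288%.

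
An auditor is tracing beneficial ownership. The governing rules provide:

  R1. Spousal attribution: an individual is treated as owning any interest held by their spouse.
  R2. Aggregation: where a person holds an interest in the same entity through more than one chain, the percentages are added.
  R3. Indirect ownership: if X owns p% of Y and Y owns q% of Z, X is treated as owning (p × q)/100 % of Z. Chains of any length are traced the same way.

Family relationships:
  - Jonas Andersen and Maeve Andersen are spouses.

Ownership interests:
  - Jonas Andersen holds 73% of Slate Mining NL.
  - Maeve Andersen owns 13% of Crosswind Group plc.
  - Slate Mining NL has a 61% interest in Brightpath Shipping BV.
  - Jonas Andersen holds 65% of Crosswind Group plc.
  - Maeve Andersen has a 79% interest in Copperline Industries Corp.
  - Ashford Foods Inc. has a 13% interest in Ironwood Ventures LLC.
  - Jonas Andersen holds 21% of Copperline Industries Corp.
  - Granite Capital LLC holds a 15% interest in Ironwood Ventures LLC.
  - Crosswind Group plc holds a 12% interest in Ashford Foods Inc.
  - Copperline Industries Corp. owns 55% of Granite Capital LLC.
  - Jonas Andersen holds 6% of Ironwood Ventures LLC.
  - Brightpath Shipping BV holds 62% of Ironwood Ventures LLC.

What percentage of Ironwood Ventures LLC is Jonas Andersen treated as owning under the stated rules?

43.0754%

By spousal attribution (R1), Jonas Andersen is treated as also owning Maeve Andersen's interest in Copperline Industries Corp, giving 21% + 79% = 100%.
By spousal attribution (R1), Jonas Andersen is treated as also owning Maeve Andersen's interest in Crosswind Group plc, giving 65% + 13% = 78%.
Chain via Copperline Industries Corp. → Granite Capital LLC (R3): 100% × 55% × 15% = 8.25% of Ironwood Ventures LLC.
Chain via Slate Mining NL → Brightpath Shipping BV (R3): 73% × 61% × 62% = 27.6086% of Ironwood Ventures LLC.
Chain via Crosswind Group plc → Ashford Foods Inc. (R3): 78% × 12% × 13% = 1.2168% of Ironwood Ventures LLC.
Direct interest in Ironwood Ventures LLC: 6%.
Aggregating (R2): 8.25% + 27.6086% + 1.2168% + 6% = 43.0754%.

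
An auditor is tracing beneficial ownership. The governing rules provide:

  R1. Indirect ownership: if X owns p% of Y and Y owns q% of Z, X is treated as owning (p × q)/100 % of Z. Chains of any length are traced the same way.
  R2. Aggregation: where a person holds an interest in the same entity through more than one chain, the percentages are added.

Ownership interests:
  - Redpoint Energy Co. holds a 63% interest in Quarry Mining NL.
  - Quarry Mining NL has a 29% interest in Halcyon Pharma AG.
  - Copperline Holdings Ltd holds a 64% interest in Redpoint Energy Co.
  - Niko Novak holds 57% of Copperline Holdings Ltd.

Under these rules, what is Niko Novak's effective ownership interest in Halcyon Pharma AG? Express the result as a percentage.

Chain via Copperline Holdings Ltd → Redpoint Energy Co. → Quarry Mining NL (R1): 57% × 64% × 63% × 29% = 6.664896% of Halcyon Pharma AG.

6.664896%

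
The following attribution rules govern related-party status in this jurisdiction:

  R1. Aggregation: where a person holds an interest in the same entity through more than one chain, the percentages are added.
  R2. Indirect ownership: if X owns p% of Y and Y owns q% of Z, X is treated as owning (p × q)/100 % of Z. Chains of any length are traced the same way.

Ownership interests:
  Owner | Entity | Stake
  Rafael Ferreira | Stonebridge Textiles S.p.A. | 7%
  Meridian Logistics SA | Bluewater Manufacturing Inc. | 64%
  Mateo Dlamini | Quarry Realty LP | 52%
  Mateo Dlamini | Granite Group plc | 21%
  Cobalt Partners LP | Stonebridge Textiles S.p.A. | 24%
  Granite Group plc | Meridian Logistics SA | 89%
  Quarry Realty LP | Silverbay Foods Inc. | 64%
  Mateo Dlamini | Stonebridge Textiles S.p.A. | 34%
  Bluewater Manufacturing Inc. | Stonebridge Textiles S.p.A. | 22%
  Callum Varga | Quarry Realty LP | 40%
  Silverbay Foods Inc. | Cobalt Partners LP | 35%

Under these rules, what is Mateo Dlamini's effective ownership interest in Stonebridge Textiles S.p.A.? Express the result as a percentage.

Chain via Quarry Realty LP → Silverbay Foods Inc. → Cobalt Partners LP (R2): 52% × 64% × 35% × 24% = 2.79552% of Stonebridge Textiles S.p.A.
Chain via Granite Group plc → Meridian Logistics SA → Bluewater Manufacturing Inc. (R2): 21% × 89% × 64% × 22% = 2.631552% of Stonebridge Textiles S.p.A.
Direct interest in Stonebridge Textiles S.p.A: 34%.
Aggregating (R1): 2.79552% + 2.631552% + 34% = 39.427072%.

39.427072%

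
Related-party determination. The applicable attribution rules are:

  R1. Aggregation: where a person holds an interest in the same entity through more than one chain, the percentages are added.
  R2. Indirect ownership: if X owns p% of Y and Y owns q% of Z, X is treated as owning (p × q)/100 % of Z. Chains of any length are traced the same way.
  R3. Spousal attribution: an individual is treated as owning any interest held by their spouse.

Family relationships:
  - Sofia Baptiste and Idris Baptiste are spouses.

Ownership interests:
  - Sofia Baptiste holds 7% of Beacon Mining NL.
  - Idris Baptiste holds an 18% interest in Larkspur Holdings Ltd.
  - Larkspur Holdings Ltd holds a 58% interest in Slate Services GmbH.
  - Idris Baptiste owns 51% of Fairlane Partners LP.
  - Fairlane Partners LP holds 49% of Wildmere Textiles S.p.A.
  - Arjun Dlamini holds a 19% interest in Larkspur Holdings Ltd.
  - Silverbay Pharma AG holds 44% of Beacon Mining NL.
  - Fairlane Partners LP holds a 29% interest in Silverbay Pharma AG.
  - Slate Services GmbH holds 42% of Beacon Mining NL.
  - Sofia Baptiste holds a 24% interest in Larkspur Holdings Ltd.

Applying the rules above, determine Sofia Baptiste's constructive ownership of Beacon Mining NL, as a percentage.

23.7388%

By spousal attribution (R3), Sofia Baptiste is treated as also owning Idris Baptiste's interest in Larkspur Holdings Ltd, giving 24% + 18% = 42%.
By spousal attribution (R3), Sofia Baptiste is treated as owning Idris Baptiste's 51% interest in Fairlane Partners LP.
Chain via Larkspur Holdings Ltd → Slate Services GmbH (R2): 42% × 58% × 42% = 10.2312% of Beacon Mining NL.
Direct interest in Beacon Mining NL: 7%.
Chain via Fairlane Partners LP → Silverbay Pharma AG (R2): 51% × 29% × 44% = 6.5076% of Beacon Mining NL.
Aggregating (R1): 10.2312% + 7% + 6.5076% = 23.7388%.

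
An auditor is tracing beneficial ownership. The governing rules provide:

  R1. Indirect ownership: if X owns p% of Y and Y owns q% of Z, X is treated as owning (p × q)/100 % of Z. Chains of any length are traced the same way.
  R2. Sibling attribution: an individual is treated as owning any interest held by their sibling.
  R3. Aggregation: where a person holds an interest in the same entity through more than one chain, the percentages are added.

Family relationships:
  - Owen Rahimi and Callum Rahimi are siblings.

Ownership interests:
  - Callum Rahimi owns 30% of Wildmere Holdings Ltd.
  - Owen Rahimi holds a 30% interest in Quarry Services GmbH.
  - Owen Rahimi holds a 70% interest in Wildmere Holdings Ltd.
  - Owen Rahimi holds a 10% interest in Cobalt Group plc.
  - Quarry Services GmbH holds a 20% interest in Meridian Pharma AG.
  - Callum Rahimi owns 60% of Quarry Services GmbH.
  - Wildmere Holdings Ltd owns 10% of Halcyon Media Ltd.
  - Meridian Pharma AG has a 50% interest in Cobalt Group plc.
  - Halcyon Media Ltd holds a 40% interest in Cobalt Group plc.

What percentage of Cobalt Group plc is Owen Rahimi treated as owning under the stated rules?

23%

By sibling attribution (R2), Owen Rahimi is treated as also owning Callum Rahimi's interest in Wildmere Holdings Ltd, giving 70% + 30% = 100%.
By sibling attribution (R2), Owen Rahimi is treated as also owning Callum Rahimi's interest in Quarry Services GmbH, giving 30% + 60% = 90%.
Chain via Wildmere Holdings Ltd → Halcyon Media Ltd (R1): 100% × 10% × 40% = 4% of Cobalt Group plc.
Chain via Quarry Services GmbH → Meridian Pharma AG (R1): 90% × 20% × 50% = 9% of Cobalt Group plc.
Direct interest in Cobalt Group plc: 10%.
Aggregating (R3): 4% + 9% + 10% = 23%.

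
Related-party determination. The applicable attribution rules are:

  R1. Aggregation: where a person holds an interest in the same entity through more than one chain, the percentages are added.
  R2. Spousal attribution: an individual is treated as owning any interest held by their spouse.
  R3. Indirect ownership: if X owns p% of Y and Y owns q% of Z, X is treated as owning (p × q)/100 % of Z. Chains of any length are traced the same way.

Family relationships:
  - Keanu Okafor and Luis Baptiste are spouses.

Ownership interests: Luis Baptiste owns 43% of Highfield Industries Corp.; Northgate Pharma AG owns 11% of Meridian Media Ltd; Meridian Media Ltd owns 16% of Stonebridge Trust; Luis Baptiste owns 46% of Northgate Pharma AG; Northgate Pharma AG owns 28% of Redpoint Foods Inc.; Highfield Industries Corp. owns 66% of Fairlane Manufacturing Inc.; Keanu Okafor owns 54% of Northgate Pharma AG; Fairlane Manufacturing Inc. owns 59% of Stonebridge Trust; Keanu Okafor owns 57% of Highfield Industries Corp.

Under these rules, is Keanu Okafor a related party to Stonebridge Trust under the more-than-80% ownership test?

By spousal attribution (R2), Keanu Okafor is treated as also owning Luis Baptiste's interest in Highfield Industries Corp, giving 57% + 43% = 100%.
By spousal attribution (R2), Keanu Okafor is treated as also owning Luis Baptiste's interest in Northgate Pharma AG, giving 54% + 46% = 100%.
Chain via Highfield Industries Corp. → Fairlane Manufacturing Inc. (R3): 100% × 66% × 59% = 38.94% of Stonebridge Trust.
Chain via Northgate Pharma AG → Meridian Media Ltd (R3): 100% × 11% × 16% = 1.76% of Stonebridge Trust.
Aggregating (R1): 38.94% + 1.76% = 40.7%.
40.7% does not exceed the 80% threshold, so Keanu is not a related party to Stonebridge Trust.

No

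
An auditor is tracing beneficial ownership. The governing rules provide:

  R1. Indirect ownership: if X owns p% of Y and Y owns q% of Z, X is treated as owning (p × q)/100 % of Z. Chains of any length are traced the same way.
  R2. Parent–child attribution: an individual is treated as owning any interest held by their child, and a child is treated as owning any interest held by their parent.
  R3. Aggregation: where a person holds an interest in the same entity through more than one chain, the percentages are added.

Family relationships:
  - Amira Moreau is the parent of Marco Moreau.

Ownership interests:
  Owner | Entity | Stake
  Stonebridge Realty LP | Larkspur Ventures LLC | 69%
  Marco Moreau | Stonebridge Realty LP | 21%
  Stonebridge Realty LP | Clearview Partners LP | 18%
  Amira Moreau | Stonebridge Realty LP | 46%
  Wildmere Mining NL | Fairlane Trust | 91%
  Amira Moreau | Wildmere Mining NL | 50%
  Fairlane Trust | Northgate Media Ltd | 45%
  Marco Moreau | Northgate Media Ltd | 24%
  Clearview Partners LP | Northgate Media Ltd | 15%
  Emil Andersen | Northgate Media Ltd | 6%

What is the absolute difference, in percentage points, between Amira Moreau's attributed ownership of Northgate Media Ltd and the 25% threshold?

By parent–child attribution (R2), Amira Moreau is treated as also owning Marco Moreau's interest in Stonebridge Realty LP, giving 46% + 21% = 67%.
By parent–child attribution (R2), Amira Moreau is treated as owning Marco Moreau's 24% interest in Northgate Media Ltd.
Chain via Stonebridge Realty LP → Clearview Partners LP (R1): 67% × 18% × 15% = 1.809% of Northgate Media Ltd.
Chain via Wildmere Mining NL → Fairlane Trust (R1): 50% × 91% × 45% = 20.475% of Northgate Media Ltd.
Direct interest in Northgate Media Ltd: 24%.
Aggregating (R3): 1.809% + 20.475% + 24% = 46.284%.
46.284% exceeds the 25% threshold by 21.284 percentage points.

21.284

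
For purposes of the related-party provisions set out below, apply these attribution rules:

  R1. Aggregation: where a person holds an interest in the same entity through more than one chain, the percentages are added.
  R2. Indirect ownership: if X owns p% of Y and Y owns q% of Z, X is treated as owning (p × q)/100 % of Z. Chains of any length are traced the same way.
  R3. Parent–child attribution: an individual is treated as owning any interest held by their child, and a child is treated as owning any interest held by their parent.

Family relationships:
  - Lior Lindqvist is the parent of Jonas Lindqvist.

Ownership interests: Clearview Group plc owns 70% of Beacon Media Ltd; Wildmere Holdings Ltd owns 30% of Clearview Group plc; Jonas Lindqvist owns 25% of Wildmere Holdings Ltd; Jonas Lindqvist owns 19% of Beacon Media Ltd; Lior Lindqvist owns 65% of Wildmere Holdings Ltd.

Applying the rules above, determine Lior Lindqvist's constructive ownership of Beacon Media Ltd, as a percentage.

37.9%

By parent–child attribution (R3), Lior Lindqvist is treated as also owning Jonas Lindqvist's interest in Wildmere Holdings Ltd, giving 65% + 25% = 90%.
By parent–child attribution (R3), Lior Lindqvist is treated as owning Jonas Lindqvist's 19% interest in Beacon Media Ltd.
Chain via Wildmere Holdings Ltd → Clearview Group plc (R2): 90% × 30% × 70% = 18.9% of Beacon Media Ltd.
Direct interest in Beacon Media Ltd: 19%.
Aggregating (R1): 18.9% + 19% = 37.9%.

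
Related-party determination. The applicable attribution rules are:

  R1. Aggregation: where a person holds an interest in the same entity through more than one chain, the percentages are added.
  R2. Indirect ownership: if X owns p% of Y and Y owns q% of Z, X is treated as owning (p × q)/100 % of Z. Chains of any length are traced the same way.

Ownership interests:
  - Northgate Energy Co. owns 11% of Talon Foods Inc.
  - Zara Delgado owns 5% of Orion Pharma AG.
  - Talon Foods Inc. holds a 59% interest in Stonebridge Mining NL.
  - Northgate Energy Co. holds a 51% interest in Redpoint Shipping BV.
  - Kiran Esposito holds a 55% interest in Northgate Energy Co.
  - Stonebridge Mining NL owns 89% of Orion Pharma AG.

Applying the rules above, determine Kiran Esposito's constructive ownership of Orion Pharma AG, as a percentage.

3.176855%

Chain via Northgate Energy Co. → Talon Foods Inc. → Stonebridge Mining NL (R2): 55% × 11% × 59% × 89% = 3.176855% of Orion Pharma AG.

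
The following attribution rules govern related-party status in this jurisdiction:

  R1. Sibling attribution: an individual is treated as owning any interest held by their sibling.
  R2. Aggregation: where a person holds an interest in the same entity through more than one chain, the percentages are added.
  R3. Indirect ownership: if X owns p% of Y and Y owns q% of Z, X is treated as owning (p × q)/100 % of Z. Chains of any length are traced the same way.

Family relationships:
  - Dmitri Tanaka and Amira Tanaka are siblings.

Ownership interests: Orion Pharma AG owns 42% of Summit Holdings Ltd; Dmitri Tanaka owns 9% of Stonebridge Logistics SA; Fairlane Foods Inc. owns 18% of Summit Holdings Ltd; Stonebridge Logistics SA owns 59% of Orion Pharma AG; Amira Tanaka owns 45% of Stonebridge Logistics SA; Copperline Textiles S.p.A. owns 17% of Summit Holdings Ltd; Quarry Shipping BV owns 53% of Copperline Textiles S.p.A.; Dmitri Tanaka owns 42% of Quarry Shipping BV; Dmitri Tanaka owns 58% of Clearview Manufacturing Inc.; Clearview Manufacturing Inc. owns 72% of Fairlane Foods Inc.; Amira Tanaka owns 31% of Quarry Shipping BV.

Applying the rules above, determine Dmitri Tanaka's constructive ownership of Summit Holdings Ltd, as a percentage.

By sibling attribution (R1), Dmitri Tanaka is treated as also owning Amira Tanaka's interest in Stonebridge Logistics SA, giving 9% + 45% = 54%.
By sibling attribution (R1), Dmitri Tanaka is treated as also owning Amira Tanaka's interest in Quarry Shipping BV, giving 42% + 31% = 73%.
Chain via Stonebridge Logistics SA → Orion Pharma AG (R3): 54% × 59% × 42% = 13.3812% of Summit Holdings Ltd.
Chain via Quarry Shipping BV → Copperline Textiles S.p.A. (R3): 73% × 53% × 17% = 6.5773% of Summit Holdings Ltd.
Chain via Clearview Manufacturing Inc. → Fairlane Foods Inc. (R3): 58% × 72% × 18% = 7.5168% of Summit Holdings Ltd.
Aggregating (R2): 13.3812% + 6.5773% + 7.5168% = 27.4753%.

27.4753%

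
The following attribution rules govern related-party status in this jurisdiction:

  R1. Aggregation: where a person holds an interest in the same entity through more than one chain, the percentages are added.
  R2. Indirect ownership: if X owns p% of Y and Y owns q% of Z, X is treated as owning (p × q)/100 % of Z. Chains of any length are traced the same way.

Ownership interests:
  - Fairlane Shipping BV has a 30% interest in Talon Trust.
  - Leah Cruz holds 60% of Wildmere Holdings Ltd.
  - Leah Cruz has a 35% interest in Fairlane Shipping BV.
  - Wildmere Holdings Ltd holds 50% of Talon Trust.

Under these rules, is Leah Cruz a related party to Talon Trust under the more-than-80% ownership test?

Chain via Wildmere Holdings Ltd (R2): 60% × 50% = 30% of Talon Trust.
Chain via Fairlane Shipping BV (R2): 35% × 30% = 10.5% of Talon Trust.
Aggregating (R1): 30% + 10.5% = 40.5%.
40.5% does not exceed the 80% threshold, so Leah is not a related party to Talon Trust.

No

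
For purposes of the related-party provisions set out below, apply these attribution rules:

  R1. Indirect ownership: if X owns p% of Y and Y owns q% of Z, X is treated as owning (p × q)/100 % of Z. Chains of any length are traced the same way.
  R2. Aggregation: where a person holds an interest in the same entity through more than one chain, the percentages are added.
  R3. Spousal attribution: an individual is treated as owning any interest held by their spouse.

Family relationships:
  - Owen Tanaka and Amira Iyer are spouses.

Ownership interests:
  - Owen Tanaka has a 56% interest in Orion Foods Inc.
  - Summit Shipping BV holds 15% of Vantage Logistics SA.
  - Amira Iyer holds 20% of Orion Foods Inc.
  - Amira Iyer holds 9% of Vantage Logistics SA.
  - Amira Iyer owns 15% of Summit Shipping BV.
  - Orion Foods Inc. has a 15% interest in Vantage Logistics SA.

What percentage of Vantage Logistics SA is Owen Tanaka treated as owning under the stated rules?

22.65%

By spousal attribution (R3), Owen Tanaka is treated as also owning Amira Iyer's interest in Orion Foods Inc, giving 56% + 20% = 76%.
By spousal attribution (R3), Owen Tanaka is treated as owning Amira Iyer's 15% interest in Summit Shipping BV.
By spousal attribution (R3), Owen Tanaka is treated as owning Amira Iyer's 9% interest in Vantage Logistics SA.
Chain via Orion Foods Inc. (R1): 76% × 15% = 11.4% of Vantage Logistics SA.
Chain via Summit Shipping BV (R1): 15% × 15% = 2.25% of Vantage Logistics SA.
Direct interest in Vantage Logistics SA: 9%.
Aggregating (R2): 11.4% + 2.25% + 9% = 22.65%.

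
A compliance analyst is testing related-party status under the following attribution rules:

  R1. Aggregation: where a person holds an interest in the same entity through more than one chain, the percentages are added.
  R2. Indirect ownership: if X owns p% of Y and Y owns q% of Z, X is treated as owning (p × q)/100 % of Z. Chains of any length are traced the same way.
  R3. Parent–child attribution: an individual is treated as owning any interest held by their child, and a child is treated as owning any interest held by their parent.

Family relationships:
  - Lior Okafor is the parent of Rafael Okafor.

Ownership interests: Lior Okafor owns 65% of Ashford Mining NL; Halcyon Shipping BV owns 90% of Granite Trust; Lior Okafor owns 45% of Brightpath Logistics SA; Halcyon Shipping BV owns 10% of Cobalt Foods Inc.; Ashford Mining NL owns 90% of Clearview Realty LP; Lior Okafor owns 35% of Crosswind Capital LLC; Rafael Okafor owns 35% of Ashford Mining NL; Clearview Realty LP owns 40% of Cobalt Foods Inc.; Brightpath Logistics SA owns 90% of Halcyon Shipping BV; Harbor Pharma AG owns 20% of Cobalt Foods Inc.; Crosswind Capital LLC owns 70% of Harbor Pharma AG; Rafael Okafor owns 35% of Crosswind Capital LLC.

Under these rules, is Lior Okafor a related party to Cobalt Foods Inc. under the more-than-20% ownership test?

Yes

By parent–child attribution (R3), Lior Okafor is treated as also owning Rafael Okafor's interest in Ashford Mining NL, giving 65% + 35% = 100%.
By parent–child attribution (R3), Lior Okafor is treated as also owning Rafael Okafor's interest in Crosswind Capital LLC, giving 35% + 35% = 70%.
Chain via Brightpath Logistics SA → Halcyon Shipping BV (R2): 45% × 90% × 10% = 4.05% of Cobalt Foods Inc.
Chain via Ashford Mining NL → Clearview Realty LP (R2): 100% × 90% × 40% = 36% of Cobalt Foods Inc.
Chain via Crosswind Capital LLC → Harbor Pharma AG (R2): 70% × 70% × 20% = 9.8% of Cobalt Foods Inc.
Aggregating (R1): 4.05% + 36% + 9.8% = 49.85%.
49.85% exceeds the 20% threshold, so Lior is a related party to Cobalt Foods Inc.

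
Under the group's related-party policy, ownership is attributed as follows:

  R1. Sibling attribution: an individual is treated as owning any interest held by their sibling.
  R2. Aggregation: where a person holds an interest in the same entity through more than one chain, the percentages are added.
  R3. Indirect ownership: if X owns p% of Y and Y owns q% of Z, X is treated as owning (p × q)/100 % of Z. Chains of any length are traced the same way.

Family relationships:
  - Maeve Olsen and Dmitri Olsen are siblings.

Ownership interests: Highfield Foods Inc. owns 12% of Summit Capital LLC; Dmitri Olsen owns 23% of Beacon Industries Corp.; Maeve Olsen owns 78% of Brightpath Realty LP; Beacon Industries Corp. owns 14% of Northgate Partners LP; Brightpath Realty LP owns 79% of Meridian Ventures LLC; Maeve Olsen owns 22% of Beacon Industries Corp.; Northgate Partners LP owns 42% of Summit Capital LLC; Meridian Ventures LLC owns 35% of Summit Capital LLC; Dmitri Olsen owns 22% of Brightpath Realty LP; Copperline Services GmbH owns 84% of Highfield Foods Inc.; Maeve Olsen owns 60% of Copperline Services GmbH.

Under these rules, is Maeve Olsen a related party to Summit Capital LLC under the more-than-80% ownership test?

By sibling attribution (R1), Maeve Olsen is treated as also owning Dmitri Olsen's interest in Beacon Industries Corp, giving 22% + 23% = 45%.
By sibling attribution (R1), Maeve Olsen is treated as also owning Dmitri Olsen's interest in Brightpath Realty LP, giving 78% + 22% = 100%.
Chain via Copperline Services GmbH → Highfield Foods Inc. (R3): 60% × 84% × 12% = 6.048% of Summit Capital LLC.
Chain via Beacon Industries Corp. → Northgate Partners LP (R3): 45% × 14% × 42% = 2.646% of Summit Capital LLC.
Chain via Brightpath Realty LP → Meridian Ventures LLC (R3): 100% × 79% × 35% = 27.65% of Summit Capital LLC.
Aggregating (R2): 6.048% + 2.646% + 27.65% = 36.344%.
36.344% does not exceed the 80% threshold, so Maeve is not a related party to Summit Capital LLC.

No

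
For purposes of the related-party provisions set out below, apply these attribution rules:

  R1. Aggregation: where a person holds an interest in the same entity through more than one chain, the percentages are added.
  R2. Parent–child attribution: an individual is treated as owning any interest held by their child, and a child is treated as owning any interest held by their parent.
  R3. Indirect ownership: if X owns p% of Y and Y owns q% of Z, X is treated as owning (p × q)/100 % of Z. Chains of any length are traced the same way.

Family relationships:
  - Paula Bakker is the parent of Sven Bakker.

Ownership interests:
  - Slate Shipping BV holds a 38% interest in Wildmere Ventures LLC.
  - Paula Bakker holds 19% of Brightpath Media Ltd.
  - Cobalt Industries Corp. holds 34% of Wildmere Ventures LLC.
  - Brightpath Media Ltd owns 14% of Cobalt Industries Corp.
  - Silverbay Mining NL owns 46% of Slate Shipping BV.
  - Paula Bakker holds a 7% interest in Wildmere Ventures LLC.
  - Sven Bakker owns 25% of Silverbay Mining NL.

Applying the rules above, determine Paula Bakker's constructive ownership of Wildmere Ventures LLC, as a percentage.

By parent–child attribution (R2), Paula Bakker is treated as owning Sven Bakker's 25% interest in Silverbay Mining NL.
Chain via Brightpath Media Ltd → Cobalt Industries Corp. (R3): 19% × 14% × 34% = 0.9044% of Wildmere Ventures LLC.
Direct interest in Wildmere Ventures LLC: 7%.
Chain via Silverbay Mining NL → Slate Shipping BV (R3): 25% × 46% × 38% = 4.37% of Wildmere Ventures LLC.
Aggregating (R1): 0.9044% + 7% + 4.37% = 12.2744%.

12.2744%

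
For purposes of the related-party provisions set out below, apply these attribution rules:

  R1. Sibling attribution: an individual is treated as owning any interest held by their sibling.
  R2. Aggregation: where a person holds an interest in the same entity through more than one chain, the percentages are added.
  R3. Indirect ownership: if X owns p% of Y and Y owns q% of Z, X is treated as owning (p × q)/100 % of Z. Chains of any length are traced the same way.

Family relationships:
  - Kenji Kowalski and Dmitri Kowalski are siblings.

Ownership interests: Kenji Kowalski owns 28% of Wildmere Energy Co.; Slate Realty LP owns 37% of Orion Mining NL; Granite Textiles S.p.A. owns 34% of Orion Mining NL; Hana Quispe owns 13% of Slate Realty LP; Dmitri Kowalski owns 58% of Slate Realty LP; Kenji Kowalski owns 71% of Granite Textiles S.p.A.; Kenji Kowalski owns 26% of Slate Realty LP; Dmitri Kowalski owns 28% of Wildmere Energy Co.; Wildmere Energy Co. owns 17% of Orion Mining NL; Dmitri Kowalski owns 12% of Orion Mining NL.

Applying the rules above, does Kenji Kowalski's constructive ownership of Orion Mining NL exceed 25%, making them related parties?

Yes

By sibling attribution (R1), Kenji Kowalski is treated as also owning Dmitri Kowalski's interest in Wildmere Energy Co, giving 28% + 28% = 56%.
By sibling attribution (R1), Kenji Kowalski is treated as also owning Dmitri Kowalski's interest in Slate Realty LP, giving 26% + 58% = 84%.
By sibling attribution (R1), Kenji Kowalski is treated as owning Dmitri Kowalski's 12% interest in Orion Mining NL.
Chain via Wildmere Energy Co. (R3): 56% × 17% = 9.52% of Orion Mining NL.
Chain via Granite Textiles S.p.A. (R3): 71% × 34% = 24.14% of Orion Mining NL.
Chain via Slate Realty LP (R3): 84% × 37% = 31.08% of Orion Mining NL.
Direct interest in Orion Mining NL: 12%.
Aggregating (R2): 9.52% + 24.14% + 31.08% + 12% = 76.74%.
76.74% exceeds the 25% threshold, so Kenji is a related party to Orion Mining NL.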